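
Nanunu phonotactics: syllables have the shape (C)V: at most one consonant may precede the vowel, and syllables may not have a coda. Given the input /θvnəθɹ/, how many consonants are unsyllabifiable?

4

Syllabifying with onset maximization leaves /θ/, /v/, /θ/, /ɹ/ stranded (no codas are permitted; onsets are limited to one consonant).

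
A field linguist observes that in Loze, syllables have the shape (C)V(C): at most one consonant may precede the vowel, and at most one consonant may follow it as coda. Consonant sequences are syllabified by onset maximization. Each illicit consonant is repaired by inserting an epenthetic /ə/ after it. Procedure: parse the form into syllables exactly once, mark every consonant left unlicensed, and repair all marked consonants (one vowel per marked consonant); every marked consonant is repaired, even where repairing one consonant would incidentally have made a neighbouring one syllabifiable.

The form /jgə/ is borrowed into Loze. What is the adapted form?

Under (C)V(C), the unsyllabifiable consonants are /j/ (at most one coda consonant is licensed; onsets are limited to one consonant).
Epenthesis after each stranded consonant: /j/ → /jə/.

jəgə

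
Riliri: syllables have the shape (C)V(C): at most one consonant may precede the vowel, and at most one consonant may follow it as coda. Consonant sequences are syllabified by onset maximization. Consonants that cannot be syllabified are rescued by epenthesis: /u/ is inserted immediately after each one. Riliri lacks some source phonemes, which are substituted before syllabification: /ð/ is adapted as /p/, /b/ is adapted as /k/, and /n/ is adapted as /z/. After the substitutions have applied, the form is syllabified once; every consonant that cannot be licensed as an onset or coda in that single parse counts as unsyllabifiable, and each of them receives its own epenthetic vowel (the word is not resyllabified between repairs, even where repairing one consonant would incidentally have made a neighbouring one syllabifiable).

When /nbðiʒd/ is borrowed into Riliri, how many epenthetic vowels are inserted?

3

After substitution the input is /zkpiʒd/.
The unsyllabifiable consonants are /z/, /k/, /d/; each receives one epenthetic vowel.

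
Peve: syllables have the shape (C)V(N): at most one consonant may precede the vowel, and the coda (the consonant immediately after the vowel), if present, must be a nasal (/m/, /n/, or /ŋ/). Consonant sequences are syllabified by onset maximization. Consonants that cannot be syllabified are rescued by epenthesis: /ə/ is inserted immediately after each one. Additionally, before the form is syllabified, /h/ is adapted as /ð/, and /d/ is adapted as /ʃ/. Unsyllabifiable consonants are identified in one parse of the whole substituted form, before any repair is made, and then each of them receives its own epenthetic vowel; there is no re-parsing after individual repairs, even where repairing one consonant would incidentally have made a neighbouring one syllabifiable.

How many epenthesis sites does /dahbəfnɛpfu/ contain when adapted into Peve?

After substitution the input is /ʃaðbəfnɛpfu/.
The unsyllabifiable consonants are /ð/, /f/, /p/; each receives one epenthetic vowel.

3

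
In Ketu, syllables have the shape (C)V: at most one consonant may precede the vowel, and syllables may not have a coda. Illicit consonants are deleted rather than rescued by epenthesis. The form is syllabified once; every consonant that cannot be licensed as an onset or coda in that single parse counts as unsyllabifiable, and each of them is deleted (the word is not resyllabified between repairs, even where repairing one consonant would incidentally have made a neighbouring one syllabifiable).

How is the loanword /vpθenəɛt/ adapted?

The consonants /v/, /p/, /t/ cannot be parsed into a legal (C)V syllable (no codas are permitted; onsets are limited to one consonant).
Deleting the stranded consonants removes /v/, /p/, /t/.

θenəɛ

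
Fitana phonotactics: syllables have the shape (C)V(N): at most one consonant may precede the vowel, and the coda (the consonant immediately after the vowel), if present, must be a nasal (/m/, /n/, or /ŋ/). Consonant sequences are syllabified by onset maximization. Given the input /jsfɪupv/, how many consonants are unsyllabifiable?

Under (C)V(N), the unsyllabifiable consonants are /j/, /s/, /p/, /v/ (only a nasal (/m/, /n/, or /ŋ/) is licensed in coda position; onsets are limited to one consonant).

4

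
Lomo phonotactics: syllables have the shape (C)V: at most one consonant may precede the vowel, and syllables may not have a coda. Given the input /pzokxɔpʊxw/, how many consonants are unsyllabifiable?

The consonants /p/, /k/, /x/, /w/ cannot be parsed into a legal (C)V syllable (no codas are permitted; onsets are limited to one consonant).

4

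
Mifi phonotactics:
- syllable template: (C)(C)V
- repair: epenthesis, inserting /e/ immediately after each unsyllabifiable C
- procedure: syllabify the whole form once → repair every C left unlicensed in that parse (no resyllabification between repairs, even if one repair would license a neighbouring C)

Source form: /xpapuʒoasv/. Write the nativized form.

xpapuʒoaseve

Under (C)(C)V, the unsyllabifiable consonants are /s/, /v/ (no codas are permitted; onsets may contain at most 2 consonants).
Each unlicensed consonant becomes the onset of a new syllable: /s/ → /se/, /v/ → /ve/.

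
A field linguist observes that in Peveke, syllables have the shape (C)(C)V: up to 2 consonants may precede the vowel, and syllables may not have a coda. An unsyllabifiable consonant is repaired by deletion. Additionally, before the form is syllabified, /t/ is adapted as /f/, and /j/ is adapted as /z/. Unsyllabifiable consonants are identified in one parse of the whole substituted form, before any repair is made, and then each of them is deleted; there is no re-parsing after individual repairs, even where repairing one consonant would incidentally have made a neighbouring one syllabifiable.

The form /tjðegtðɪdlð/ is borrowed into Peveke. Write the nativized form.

Substitution: /t/ → /f/, /j/ → /z/, giving /fzðegfðɪdlð/.
Syllabifying with onset maximization leaves /f/, /g/, /d/, /l/, /ð/ stranded (no codas are permitted; onsets may contain at most 2 consonants).
Deletion applies to /f/, /g/, /d/, /l/, /ð/.

zðefðɪ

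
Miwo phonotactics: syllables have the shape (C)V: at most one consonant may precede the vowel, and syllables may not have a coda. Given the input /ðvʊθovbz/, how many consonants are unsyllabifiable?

Under (C)V, the unsyllabifiable consonants are /ð/, /v/, /b/, /z/ (no codas are permitted; onsets are limited to one consonant).

4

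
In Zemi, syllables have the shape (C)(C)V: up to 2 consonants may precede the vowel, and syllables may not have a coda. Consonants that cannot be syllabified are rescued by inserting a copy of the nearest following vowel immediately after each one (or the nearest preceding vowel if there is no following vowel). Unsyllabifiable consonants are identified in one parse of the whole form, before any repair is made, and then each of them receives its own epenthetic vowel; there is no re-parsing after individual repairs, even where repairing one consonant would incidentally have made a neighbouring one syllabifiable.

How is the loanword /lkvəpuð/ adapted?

Syllabifying with onset maximization leaves /l/, /ð/ stranded (no codas are permitted; onsets may contain at most 2 consonants).
Inserting the epenthetic vowel yields /l/ → /lə/, /ð/ → /ðu/.

ləkvəpuðu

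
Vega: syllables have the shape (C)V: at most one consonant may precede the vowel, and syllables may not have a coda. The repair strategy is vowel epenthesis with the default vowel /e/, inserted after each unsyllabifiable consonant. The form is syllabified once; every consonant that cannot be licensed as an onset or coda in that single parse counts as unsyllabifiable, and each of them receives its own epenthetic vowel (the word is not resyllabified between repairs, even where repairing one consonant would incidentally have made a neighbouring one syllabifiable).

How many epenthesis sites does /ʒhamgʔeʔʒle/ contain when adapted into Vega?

5

The unsyllabifiable consonants are /ʒ/, /m/, /g/, /ʔ/, /ʒ/; each receives one epenthetic vowel.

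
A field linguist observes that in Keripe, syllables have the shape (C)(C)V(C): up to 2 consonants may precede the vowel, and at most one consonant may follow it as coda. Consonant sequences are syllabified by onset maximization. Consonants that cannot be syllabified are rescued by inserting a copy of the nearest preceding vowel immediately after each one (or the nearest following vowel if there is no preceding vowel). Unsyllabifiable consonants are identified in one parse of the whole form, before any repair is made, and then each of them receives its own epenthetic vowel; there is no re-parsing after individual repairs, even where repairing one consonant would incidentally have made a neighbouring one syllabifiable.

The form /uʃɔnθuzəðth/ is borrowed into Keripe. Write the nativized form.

uʃɔnθuzəðtəhə

Under (C)(C)V(C), the unsyllabifiable consonants are /t/, /h/ (at most one coda consonant is licensed; onsets may contain at most 2 consonants).
Epenthesis after each stranded consonant: /t/ → /tə/, /h/ → /hə/.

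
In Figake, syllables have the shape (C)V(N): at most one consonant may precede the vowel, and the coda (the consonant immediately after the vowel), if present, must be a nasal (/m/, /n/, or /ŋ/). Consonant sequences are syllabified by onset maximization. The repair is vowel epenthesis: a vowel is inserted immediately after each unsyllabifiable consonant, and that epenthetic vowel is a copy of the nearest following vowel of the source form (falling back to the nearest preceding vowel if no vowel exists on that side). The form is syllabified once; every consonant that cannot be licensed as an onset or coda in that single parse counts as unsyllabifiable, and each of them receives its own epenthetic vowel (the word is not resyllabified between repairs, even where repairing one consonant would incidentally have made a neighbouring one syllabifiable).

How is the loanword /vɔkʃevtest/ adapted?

The consonants /k/, /v/, /s/, /t/ cannot be parsed into a legal (C)V(N) syllable (only a nasal (/m/, /n/, or /ŋ/) is licensed in coda position; onsets are limited to one consonant).
Each unlicensed consonant becomes the onset of a new syllable: /k/ → /ke/, /v/ → /ve/, /s/ → /se/, /t/ → /te/.

vɔkeʃevetesete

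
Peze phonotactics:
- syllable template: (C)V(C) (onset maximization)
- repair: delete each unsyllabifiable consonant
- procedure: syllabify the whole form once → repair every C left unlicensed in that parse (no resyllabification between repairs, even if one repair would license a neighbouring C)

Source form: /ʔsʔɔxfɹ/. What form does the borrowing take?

Under (C)V(C), the unsyllabifiable consonants are /ʔ/, /s/, /f/, /ɹ/ (at most one coda consonant is licensed; onsets are limited to one consonant).
Each unlicensed consonant is deleted: /ʔ/, /s/, /f/, /ɹ/.

ʔɔx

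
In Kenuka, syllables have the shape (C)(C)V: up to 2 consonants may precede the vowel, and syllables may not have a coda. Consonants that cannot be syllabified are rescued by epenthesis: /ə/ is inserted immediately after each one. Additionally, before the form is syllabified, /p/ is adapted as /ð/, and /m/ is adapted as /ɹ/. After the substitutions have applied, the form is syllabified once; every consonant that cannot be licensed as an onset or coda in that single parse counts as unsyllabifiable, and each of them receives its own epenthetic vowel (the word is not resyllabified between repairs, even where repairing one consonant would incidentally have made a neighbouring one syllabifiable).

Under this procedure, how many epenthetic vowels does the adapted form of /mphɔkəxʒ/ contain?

After substitution the input is /ɹðhɔkəxʒ/.
The unsyllabifiable consonants are /ɹ/, /x/, /ʒ/; each receives one epenthetic vowel.

3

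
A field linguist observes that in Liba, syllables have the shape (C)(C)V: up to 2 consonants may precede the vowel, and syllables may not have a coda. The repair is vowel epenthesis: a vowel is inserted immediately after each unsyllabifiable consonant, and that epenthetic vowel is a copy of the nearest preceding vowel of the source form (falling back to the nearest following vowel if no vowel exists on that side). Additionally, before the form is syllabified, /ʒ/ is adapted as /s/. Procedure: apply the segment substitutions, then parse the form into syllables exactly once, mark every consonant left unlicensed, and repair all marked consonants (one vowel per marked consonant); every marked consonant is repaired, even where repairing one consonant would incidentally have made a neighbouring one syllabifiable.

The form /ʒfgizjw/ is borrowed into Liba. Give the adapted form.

Substitution: /ʒ/ → /s/, giving /sfgizjw/.
Under (C)(C)V, the unsyllabifiable consonants are /s/, /z/, /j/, /w/ (no codas are permitted; onsets may contain at most 2 consonants).
Inserting the epenthetic vowel yields /s/ → /si/, /z/ → /zi/, /j/ → /ji/, /w/ → /wi/.

sifgizijiwi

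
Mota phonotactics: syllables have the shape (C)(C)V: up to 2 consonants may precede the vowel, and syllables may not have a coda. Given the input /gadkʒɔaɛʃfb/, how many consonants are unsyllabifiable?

4

The consonants /d/, /ʃ/, /f/, /b/ cannot be parsed into a legal (C)(C)V syllable (no codas are permitted; onsets may contain at most 2 consonants).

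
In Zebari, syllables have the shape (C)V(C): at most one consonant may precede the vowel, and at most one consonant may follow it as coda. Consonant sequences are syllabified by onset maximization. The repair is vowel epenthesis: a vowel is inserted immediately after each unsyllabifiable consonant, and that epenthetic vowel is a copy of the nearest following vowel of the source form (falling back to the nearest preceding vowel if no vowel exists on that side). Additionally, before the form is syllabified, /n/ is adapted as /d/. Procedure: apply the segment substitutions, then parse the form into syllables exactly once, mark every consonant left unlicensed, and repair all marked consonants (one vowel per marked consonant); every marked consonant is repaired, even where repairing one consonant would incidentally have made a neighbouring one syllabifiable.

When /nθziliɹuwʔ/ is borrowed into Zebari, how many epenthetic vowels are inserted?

3

After substitution the input is /dθziliɹuwʔ/.
The unsyllabifiable consonants are /d/, /θ/, /ʔ/; each receives one epenthetic vowel.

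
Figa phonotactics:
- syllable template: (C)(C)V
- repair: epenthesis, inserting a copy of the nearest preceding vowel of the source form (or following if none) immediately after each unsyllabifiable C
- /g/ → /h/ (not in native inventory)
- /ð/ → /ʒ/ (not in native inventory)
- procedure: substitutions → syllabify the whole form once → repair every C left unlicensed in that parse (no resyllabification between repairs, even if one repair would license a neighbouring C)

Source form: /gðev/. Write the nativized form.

hʒeve

Substitution: /g/ → /h/, /ð/ → /ʒ/, giving /hʒev/.
The consonants /v/ cannot be parsed into a legal (C)(C)V syllable (no codas are permitted; onsets may contain at most 2 consonants).
Epenthesis after each stranded consonant: /v/ → /ve/.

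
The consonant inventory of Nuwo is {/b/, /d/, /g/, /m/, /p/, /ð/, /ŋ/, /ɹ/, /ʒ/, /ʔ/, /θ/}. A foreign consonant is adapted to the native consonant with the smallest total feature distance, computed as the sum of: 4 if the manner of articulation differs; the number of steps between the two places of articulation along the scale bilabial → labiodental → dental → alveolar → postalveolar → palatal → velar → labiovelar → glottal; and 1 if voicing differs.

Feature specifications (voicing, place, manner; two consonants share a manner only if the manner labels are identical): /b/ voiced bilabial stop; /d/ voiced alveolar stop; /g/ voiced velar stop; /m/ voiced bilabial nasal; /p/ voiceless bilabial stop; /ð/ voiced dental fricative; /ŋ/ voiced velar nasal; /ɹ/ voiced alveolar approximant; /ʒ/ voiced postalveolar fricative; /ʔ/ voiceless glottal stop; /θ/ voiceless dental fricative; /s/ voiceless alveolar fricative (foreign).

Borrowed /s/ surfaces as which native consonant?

θ

/θ/ is closest: same manner (fricative), place distance 1 (alveolar→dental), same voicing; total 1. Next closest is /ð/ at distance 2.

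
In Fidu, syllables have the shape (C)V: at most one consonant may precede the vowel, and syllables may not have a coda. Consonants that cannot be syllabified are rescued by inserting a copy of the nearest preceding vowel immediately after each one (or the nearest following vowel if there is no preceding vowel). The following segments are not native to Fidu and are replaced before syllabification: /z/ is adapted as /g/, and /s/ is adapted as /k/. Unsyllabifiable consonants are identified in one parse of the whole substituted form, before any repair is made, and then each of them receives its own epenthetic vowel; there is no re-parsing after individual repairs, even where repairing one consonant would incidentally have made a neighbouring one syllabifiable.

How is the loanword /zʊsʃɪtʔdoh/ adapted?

gʊkʊʃɪtɪʔɪdoho

Substitution: /z/ → /g/, /s/ → /k/, giving /gʊkʃɪtʔdoh/.
The consonants /k/, /t/, /ʔ/, /h/ cannot be parsed into a legal (C)V syllable (no codas are permitted; onsets are limited to one consonant).
Inserting the epenthetic vowel yields /k/ → /kʊ/, /t/ → /tɪ/, /ʔ/ → /ʔɪ/, /h/ → /ho/.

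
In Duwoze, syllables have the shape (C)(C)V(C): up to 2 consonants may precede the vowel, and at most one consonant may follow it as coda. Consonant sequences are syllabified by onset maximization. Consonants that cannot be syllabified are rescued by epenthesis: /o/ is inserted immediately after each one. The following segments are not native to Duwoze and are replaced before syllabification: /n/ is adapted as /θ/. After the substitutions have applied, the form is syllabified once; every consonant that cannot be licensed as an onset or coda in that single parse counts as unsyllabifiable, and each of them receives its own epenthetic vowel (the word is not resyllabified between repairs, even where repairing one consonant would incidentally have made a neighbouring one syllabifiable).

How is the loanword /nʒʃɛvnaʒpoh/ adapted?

Substitution: /n/ → /θ/, giving /θʒʃɛvθaʒpoh/.
Syllabifying with onset maximization leaves /θ/ stranded (at most one coda consonant is licensed; onsets may contain at most 2 consonants).
Each unlicensed consonant becomes the onset of a new syllable: /θ/ → /θo/.

θoʒʃɛvθaʒpoh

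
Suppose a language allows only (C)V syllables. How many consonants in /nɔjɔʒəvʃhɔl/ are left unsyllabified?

3

Under (C)V, the unsyllabifiable consonants are /v/, /ʃ/, /l/ (no codas are permitted; onsets are limited to one consonant).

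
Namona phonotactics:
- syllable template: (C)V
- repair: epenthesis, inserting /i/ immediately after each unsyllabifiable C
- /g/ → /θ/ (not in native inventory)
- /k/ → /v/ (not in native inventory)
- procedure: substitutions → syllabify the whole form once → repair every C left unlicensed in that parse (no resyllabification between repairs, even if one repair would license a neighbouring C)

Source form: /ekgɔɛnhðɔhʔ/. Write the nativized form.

eviθɔɛnihiðɔhiʔi

Substitution: /k/ → /v/, /g/ → /θ/, giving /evθɔɛnhðɔhʔ/.
Syllabifying with onset maximization leaves /v/, /n/, /h/, /h/, /ʔ/ stranded (no codas are permitted; onsets are limited to one consonant).
Epenthesis after each stranded consonant: /v/ → /vi/, /n/ → /ni/, /h/ → /hi/, /h/ → /hi/, /ʔ/ → /ʔi/.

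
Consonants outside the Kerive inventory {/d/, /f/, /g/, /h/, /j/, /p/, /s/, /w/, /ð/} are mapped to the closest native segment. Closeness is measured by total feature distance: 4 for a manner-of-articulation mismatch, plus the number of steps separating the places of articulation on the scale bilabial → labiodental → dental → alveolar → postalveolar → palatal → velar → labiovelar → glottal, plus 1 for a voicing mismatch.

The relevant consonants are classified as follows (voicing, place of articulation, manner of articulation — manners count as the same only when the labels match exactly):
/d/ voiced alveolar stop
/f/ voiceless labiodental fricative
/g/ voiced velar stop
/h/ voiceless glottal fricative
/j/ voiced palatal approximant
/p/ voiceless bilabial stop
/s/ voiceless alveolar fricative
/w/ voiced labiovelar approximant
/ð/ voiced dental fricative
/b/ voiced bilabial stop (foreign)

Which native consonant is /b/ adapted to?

/p/ is closest: same manner (stop), place distance 0 (bilabial→bilabial), voicing differs (+1); total 1. Next closest is /d/ at distance 3.

p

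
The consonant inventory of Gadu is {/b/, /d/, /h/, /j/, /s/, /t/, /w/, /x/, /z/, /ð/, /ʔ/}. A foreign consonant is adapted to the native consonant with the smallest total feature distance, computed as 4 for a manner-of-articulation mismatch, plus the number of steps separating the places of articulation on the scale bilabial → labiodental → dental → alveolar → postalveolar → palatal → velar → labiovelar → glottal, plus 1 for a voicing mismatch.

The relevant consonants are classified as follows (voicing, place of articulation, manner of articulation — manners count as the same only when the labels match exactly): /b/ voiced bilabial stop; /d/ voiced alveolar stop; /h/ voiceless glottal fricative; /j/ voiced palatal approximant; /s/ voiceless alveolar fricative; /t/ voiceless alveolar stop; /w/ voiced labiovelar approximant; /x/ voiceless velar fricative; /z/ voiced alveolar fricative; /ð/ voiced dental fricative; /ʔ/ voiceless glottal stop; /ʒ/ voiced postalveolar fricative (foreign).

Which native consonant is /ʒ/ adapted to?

/z/ is closest: same manner (fricative), place distance 1 (postalveolar→alveolar), same voicing; total 1. Next closest is /s/ at distance 2.

z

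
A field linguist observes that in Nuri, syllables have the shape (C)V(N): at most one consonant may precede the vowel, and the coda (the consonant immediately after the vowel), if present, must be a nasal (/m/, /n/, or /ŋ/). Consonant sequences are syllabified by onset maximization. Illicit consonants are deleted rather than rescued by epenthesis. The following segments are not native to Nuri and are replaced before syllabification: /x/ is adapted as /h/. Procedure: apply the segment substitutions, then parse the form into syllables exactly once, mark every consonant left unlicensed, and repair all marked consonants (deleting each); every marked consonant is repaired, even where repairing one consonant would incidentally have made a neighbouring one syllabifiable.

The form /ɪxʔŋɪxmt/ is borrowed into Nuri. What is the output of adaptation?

Substitution: /x/ → /h/, giving /ɪhʔŋɪhmt/.
Syllabifying with onset maximization leaves /h/, /ʔ/, /h/, /m/, /t/ stranded (only a nasal (/m/, /n/, or /ŋ/) is licensed in coda position; onsets are limited to one consonant).
Deletion applies to /h/, /ʔ/, /h/, /m/, /t/.

ɪŋɪ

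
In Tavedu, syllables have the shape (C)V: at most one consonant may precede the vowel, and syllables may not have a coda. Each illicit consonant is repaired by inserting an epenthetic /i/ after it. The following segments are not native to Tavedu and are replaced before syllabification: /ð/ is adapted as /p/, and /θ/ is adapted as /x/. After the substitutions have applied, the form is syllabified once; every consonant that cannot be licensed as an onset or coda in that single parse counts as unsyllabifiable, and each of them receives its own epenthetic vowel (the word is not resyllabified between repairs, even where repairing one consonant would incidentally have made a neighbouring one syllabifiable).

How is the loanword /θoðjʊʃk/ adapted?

Substitution: /θ/ → /x/, /ð/ → /p/, giving /xopjʊʃk/.
Under (C)V, the unsyllabifiable consonants are /p/, /ʃ/, /k/ (no codas are permitted; onsets are limited to one consonant).
Epenthesis after each stranded consonant: /p/ → /pi/, /ʃ/ → /ʃi/, /k/ → /ki/.

xopijʊʃiki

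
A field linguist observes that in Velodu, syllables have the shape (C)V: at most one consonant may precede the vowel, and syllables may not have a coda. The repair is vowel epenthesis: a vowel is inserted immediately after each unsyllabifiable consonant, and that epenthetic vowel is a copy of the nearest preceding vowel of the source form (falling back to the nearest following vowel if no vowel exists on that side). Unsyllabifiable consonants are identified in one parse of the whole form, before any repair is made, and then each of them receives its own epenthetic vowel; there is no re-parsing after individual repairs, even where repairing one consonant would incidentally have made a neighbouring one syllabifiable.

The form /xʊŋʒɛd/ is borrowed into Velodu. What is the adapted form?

Syllabifying with onset maximization leaves /ŋ/, /d/ stranded (no codas are permitted; onsets are limited to one consonant).
Inserting the epenthetic vowel yields /ŋ/ → /ŋʊ/, /d/ → /dɛ/.

xʊŋʊʒɛdɛ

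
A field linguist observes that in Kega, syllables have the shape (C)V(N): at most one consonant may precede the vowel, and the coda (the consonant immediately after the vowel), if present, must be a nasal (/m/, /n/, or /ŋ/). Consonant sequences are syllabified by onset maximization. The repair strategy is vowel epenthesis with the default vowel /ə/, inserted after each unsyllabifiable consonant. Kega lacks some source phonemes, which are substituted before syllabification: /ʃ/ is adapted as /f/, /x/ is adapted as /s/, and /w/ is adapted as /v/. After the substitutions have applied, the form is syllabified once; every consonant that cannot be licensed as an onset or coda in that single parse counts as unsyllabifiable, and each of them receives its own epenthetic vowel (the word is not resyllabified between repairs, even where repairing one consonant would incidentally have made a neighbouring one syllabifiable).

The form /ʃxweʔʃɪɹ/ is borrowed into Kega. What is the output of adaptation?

fəsəveʔəfɪɹə

Substitution: /ʃ/ → /f/, /x/ → /s/, /w/ → /v/, giving /fsveʔfɪɹ/.
The consonants /f/, /s/, /ʔ/, /ɹ/ cannot be parsed into a legal (C)V(N) syllable (only a nasal (/m/, /n/, or /ŋ/) is licensed in coda position; onsets are limited to one consonant).
Each unlicensed consonant becomes the onset of a new syllable: /f/ → /fə/, /s/ → /sə/, /ʔ/ → /ʔə/, /ɹ/ → /ɹə/.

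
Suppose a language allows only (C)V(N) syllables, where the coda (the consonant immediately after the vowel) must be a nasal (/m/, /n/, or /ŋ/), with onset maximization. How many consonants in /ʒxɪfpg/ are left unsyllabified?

4

The consonants /ʒ/, /f/, /p/, /g/ cannot be parsed into a legal (C)V(N) syllable (only a nasal (/m/, /n/, or /ŋ/) is licensed in coda position; onsets are limited to one consonant).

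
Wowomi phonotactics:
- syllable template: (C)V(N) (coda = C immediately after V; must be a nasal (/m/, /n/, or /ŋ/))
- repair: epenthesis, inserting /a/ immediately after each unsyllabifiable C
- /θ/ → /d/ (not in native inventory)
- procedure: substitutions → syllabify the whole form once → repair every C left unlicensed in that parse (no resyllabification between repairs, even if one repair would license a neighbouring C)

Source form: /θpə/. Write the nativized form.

Substitution: /θ/ → /d/, giving /dpə/.
Syllabifying with onset maximization leaves /d/ stranded (only a nasal (/m/, /n/, or /ŋ/) is licensed in coda position; onsets are limited to one consonant).
Epenthesis after each stranded consonant: /d/ → /da/.

dapə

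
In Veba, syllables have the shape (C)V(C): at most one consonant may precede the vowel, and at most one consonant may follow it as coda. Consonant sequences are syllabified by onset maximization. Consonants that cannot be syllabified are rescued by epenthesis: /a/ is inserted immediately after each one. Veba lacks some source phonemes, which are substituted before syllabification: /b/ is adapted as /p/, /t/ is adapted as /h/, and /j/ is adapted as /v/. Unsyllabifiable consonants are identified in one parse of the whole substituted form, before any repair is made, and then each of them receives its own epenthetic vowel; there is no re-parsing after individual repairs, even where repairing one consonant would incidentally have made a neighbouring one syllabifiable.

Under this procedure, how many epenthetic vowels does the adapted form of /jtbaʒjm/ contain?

After substitution the input is /vhpaʒvm/.
The unsyllabifiable consonants are /v/, /h/, /v/, /m/; each receives one epenthetic vowel.

4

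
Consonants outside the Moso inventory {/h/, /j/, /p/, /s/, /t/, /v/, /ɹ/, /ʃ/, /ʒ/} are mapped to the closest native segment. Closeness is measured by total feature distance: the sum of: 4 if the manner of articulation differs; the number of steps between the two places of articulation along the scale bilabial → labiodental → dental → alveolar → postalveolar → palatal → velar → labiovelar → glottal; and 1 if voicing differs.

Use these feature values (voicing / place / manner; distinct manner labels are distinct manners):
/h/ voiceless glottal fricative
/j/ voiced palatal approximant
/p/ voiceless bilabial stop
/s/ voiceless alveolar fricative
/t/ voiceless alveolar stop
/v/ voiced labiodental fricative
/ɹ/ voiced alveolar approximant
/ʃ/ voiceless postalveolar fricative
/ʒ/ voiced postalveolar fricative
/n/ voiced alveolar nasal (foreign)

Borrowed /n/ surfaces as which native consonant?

/ɹ/ is closest: manner differs (nasal→approximant, +4), place distance 0 (alveolar→alveolar), same voicing; total 4. Next closest is /s/ at distance 5.

ɹ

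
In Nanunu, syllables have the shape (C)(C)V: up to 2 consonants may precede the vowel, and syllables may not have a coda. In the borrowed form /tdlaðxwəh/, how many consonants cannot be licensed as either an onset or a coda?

Syllabifying with onset maximization leaves /t/, /ð/, /h/ stranded (no codas are permitted; onsets may contain at most 2 consonants).

3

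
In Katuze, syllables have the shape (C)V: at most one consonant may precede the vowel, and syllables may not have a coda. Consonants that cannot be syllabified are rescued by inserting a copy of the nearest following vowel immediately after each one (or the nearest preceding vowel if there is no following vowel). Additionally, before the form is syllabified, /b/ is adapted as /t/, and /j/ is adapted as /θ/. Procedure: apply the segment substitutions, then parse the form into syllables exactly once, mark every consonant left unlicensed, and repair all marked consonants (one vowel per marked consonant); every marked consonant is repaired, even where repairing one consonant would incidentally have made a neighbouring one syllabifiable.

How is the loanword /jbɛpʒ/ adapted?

Substitution: /j/ → /θ/, /b/ → /t/, giving /θtɛpʒ/.
Under (C)V, the unsyllabifiable consonants are /θ/, /p/, /ʒ/ (no codas are permitted; onsets are limited to one consonant).
Inserting the epenthetic vowel yields /θ/ → /θɛ/, /p/ → /pɛ/, /ʒ/ → /ʒɛ/.

θɛtɛpɛʒɛ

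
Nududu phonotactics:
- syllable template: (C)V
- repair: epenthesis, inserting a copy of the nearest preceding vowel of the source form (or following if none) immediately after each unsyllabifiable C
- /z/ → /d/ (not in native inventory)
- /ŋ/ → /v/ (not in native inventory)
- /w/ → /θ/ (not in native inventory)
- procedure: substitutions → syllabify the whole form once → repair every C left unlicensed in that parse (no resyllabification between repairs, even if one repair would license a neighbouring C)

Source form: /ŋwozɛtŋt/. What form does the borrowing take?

voθodɛtɛvɛtɛ

Substitution: /ŋ/ → /v/, /w/ → /θ/, /z/ → /d/, giving /vθodɛtvt/.
The consonants /v/, /t/, /v/, /t/ cannot be parsed into a legal (C)V syllable (no codas are permitted; onsets are limited to one consonant).
Epenthesis after each stranded consonant: /v/ → /vo/, /t/ → /tɛ/, /v/ → /vɛ/, /t/ → /tɛ/.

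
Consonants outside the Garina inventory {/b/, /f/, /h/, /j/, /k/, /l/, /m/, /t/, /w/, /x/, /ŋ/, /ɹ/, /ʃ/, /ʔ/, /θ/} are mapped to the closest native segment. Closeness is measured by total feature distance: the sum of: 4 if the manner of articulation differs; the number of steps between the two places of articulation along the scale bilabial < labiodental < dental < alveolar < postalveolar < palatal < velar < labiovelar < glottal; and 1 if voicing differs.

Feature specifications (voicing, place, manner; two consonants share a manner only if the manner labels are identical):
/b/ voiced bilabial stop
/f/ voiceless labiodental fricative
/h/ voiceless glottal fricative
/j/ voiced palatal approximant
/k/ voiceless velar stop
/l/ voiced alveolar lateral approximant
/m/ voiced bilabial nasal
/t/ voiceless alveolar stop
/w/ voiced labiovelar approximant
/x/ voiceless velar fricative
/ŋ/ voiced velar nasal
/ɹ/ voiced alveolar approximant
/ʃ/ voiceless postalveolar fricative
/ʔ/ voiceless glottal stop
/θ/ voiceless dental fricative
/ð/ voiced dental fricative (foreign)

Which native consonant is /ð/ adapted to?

/θ/ is closest: same manner (fricative), place distance 0 (dental→dental), voicing differs (+1); total 1. Next closest is /f/ at distance 2.

θ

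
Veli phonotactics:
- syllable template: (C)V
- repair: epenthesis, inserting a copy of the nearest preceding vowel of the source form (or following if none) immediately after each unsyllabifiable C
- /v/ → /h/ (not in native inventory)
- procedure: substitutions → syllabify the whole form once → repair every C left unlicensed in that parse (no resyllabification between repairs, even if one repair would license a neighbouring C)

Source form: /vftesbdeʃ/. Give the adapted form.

hefetesebedeʃe

Substitution: /v/ → /h/, giving /hftesbdeʃ/.
Under (C)V, the unsyllabifiable consonants are /h/, /f/, /s/, /b/, /ʃ/ (no codas are permitted; onsets are limited to one consonant).
Epenthesis after each stranded consonant: /h/ → /he/, /f/ → /fe/, /s/ → /se/, /b/ → /be/, /ʃ/ → /ʃe/.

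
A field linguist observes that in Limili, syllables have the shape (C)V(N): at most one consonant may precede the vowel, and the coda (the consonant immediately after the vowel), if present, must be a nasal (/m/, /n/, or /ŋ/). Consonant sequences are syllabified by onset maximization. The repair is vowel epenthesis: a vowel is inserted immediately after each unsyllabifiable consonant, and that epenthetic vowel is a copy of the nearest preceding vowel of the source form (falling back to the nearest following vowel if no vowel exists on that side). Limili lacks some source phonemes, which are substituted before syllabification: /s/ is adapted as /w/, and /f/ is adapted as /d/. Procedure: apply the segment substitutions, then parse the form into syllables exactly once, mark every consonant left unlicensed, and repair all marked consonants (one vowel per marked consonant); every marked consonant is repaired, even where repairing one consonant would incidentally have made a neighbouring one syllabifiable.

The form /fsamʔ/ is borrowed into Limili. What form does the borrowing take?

Substitution: /f/ → /d/, /s/ → /w/, giving /dwamʔ/.
Syllabifying with onset maximization leaves /d/, /ʔ/ stranded (only a nasal (/m/, /n/, or /ŋ/) is licensed in coda position; onsets are limited to one consonant).
Epenthesis after each stranded consonant: /d/ → /da/, /ʔ/ → /ʔa/.

dawamʔa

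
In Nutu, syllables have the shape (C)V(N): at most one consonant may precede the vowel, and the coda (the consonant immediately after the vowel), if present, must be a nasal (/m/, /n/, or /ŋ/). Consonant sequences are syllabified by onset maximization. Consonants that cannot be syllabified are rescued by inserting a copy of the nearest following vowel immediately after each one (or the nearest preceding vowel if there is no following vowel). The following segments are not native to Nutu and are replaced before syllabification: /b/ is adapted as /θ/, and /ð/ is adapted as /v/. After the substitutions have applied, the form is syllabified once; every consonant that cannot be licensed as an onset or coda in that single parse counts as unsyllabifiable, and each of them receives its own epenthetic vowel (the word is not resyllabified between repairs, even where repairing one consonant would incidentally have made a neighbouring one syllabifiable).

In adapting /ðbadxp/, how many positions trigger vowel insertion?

After substitution the input is /vθadxp/.
The unsyllabifiable consonants are /v/, /d/, /x/, /p/; each receives one epenthetic vowel.

4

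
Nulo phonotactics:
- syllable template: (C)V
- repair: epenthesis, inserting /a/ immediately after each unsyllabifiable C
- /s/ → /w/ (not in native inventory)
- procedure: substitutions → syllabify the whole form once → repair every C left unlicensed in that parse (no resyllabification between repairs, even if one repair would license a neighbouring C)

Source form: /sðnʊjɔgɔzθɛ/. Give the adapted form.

Substitution: /s/ → /w/, giving /wðnʊjɔgɔzθɛ/.
Under (C)V, the unsyllabifiable consonants are /w/, /ð/, /z/ (no codas are permitted; onsets are limited to one consonant).
Inserting the epenthetic vowel yields /w/ → /wa/, /ð/ → /ða/, /z/ → /za/.

waðanʊjɔgɔzaθɛ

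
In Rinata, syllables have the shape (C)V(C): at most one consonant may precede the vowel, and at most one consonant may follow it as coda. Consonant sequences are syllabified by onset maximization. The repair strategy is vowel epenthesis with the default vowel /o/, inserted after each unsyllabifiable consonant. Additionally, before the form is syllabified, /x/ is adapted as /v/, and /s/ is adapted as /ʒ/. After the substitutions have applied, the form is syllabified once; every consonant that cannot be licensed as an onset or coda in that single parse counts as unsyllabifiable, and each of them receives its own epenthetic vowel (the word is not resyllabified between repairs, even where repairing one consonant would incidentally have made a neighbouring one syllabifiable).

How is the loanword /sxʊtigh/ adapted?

ʒovʊtigho

Substitution: /s/ → /ʒ/, /x/ → /v/, giving /ʒvʊtigh/.
Syllabifying with onset maximization leaves /ʒ/, /h/ stranded (at most one coda consonant is licensed; onsets are limited to one consonant).
Epenthesis after each stranded consonant: /ʒ/ → /ʒo/, /h/ → /ho/.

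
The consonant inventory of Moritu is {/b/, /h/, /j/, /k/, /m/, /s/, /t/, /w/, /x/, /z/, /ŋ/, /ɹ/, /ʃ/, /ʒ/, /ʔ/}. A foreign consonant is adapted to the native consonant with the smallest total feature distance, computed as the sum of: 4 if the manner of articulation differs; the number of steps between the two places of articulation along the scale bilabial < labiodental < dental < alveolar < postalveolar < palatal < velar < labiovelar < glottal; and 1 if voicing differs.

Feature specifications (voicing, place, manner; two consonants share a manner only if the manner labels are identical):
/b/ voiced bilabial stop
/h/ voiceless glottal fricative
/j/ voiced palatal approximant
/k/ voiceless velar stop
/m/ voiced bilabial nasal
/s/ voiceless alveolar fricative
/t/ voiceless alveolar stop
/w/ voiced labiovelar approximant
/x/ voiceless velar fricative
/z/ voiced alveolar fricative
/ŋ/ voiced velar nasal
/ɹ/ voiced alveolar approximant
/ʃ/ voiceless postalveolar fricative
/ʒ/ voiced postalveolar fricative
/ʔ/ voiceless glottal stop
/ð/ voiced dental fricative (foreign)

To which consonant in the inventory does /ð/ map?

z

/z/ is closest: same manner (fricative), place distance 1 (dental→alveolar), same voicing; total 1. Next closest is /s/ at distance 2.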